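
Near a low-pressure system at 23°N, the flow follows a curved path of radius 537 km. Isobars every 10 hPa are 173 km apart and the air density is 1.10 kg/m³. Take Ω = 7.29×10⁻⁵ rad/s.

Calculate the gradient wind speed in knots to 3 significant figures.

Coriolis parameter at 23°N:
f = 2Ω sin φ = 2 × 7.29×10⁻⁵ × sin 23° = 5.70×10⁻⁵ s⁻¹
Pressure gradient: |∂P/∂n| = 1000 Pa / 173000 m = 5.78×10⁻³ Pa/m
Geostrophic speed: V_g = |∂P/∂n|/(fρ) = 5.78×10⁻³/(5.70×10⁻⁵ × 1.10) = 92.2 m/s
Around a low, centrifugal force acts outward with Coriolis, so pressure-gradient force balances both:
(1/ρ)|∂P/∂n| = fV + V²/R  →  V² + fR·V − fR·V_g = 0
With fR = 5.70×10⁻⁵ × 537×10³ m = 30.6 m/s:
V = [−fR + √((fR)² + 4 fR V_g)]/2 = [−30.6 + √(30.6² + 4×30.6×92.2)]/2 = 40 m/s
Subgeostrophic (V < V_g = 92.2 m/s), as expected around a low.
Converting: 40 m/s × 1.944 = 77.7 knots

77.7 knots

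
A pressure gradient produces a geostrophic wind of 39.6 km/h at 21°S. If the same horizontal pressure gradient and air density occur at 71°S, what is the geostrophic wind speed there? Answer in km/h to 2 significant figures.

With the same pressure gradient and density, V_g ∝ 1/f ∝ 1/sin φ.
V₂ = V₁ · sin φ₁ / sin φ₂ = 39.6 × sin 21° / sin 71°
V₂ = 39.6 × 0.3584/0.9455 = 15 km/h

15 km/h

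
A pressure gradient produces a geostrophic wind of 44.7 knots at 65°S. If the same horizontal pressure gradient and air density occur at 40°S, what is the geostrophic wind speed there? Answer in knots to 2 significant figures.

63 knots

With the same pressure gradient and density, V_g ∝ 1/f ∝ 1/sin φ.
V₂ = V₁ · sin φ₁ / sin φ₂ = 44.7 × sin 65° / sin 40°
V₂ = 44.7 × 0.9063/0.6428 = 63 knots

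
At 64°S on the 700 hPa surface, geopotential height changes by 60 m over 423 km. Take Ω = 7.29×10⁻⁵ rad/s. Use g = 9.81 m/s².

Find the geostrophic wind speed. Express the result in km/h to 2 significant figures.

Coriolis parameter at 64°S:
f = 2Ω sin φ = 2 × 7.29×10⁻⁵ × sin 64° = 1.31×10⁻⁴ s⁻¹
Height gradient: |∂Z/∂n| = 60 m / 423000 m = 1.42×10⁻⁴
On a pressure surface, geostrophic balance gives V_g = (g/f)|∂Z/∂n|:
V_g = 9.81 × 1.42×10⁻⁴ / 1.31×10⁻⁴ = 10.6 m/s
Converting: 10.6 m/s × 3.6 = 38 km/h

38 km/h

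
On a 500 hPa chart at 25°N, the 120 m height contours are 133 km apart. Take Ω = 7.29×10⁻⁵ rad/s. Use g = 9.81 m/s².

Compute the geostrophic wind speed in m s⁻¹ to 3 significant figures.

144 m s⁻¹

Coriolis parameter at 25°N:
f = 2Ω sin φ = 2 × 7.29×10⁻⁵ × sin 25° = 6.16×10⁻⁵ s⁻¹
Height gradient: |∂Z/∂n| = 120 m / 133000 m = 9.02×10⁻⁴
On a pressure surface, geostrophic balance gives V_g = (g/f)|∂Z/∂n|:
V_g = 9.81 × 9.02×10⁻⁴ / 6.16×10⁻⁵ = 144 m/s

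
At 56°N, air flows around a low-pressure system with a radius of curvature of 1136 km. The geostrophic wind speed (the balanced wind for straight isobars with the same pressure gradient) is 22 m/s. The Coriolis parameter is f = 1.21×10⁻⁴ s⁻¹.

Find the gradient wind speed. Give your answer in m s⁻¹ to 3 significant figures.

19.3 m s⁻¹

Around a low, centrifugal force acts outward with Coriolis, so pressure-gradient force balances both:
(1/ρ)|∂P/∂n| = fV + V²/R  →  V² + fR·V − fR·V_g = 0
With fR = 1.21×10⁻⁴ × 1136×10³ m = 137 m/s:
V = [−fR + √((fR)² + 4 fR V_g)]/2 = [−137 + √(137² + 4×137×22)]/2 = 19.3 m/s
Subgeostrophic (V < V_g = 22 m/s), as expected around a low.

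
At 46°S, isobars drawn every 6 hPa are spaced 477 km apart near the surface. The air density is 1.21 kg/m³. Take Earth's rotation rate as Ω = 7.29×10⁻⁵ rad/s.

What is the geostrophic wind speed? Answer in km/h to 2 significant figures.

36 km/h

Coriolis parameter at 46°S:
f = 2Ω sin φ = 2 × 7.29×10⁻⁵ × sin 46° = 1.05×10⁻⁴ s⁻¹
Pressure gradient: |∂P/∂n| = 600 Pa / 477000 m = 1.26×10⁻³ Pa/m
Geostrophic balance (pressure-gradient force = Coriolis force):
V_g = (1/(fρ)) |∂P/∂n| = 1.26×10⁻³ / (1.05×10⁻⁴ × 1.21) = 9.91 m/s
Converting: 9.91 m/s × 3.6 = 36 km/h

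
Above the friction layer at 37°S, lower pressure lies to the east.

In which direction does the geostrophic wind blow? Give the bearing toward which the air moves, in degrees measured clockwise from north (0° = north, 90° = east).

000°

The pressure-gradient force points toward the east (bearing 090°).
Geostrophic balance: in the Southern Hemisphere the Coriolis force deflects motion to the left, so the geostrophic wind blows 90° to the left of the pressure-gradient force (low pressure on the right).
Rotating 090° by 90° counterclockwise gives 000° — the wind blows toward the north.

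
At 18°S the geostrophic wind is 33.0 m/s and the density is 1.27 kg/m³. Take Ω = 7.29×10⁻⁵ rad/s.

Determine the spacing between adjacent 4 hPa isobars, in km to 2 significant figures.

210 km

Coriolis parameter at 18°S:
f = 2Ω sin φ = 2 × 7.29×10⁻⁵ × sin 18° = 4.51×10⁻⁵ s⁻¹
Geostrophic balance rearranged: |∂P/∂n| = f ρ V_g
|∂P/∂n| = 4.51×10⁻⁵ × 1.27 × 33.0 = 1.89×10⁻³ Pa/m
Isobar spacing: Δn = ΔP/|∂P/∂n| = 400 Pa / 1.89×10⁻³ Pa/m = 211837 m ≈ 210 km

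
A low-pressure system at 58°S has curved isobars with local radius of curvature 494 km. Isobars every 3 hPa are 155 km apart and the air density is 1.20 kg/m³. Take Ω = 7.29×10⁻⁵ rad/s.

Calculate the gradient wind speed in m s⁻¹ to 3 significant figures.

Coriolis parameter at 58°S:
f = 2Ω sin φ = 2 × 7.29×10⁻⁵ × sin 58° = 1.24×10⁻⁴ s⁻¹
Pressure gradient: |∂P/∂n| = 300 Pa / 155000 m = 1.94×10⁻³ Pa/m
Geostrophic speed: V_g = |∂P/∂n|/(fρ) = 1.94×10⁻³/(1.24×10⁻⁴ × 1.20) = 13.0 m/s
Around a low, centrifugal force acts outward with Coriolis, so pressure-gradient force balances both:
(1/ρ)|∂P/∂n| = fV + V²/R  →  V² + fR·V − fR·V_g = 0
With fR = 1.24×10⁻⁴ × 494×10³ m = 61.1 m/s:
V = [−fR + √((fR)² + 4 fR V_g)]/2 = [−61.1 + √(61.1² + 4×61.1×13)]/2 = 11 m/s
Subgeostrophic (V < V_g = 13 m/s), as expected around a low.

11.0 m s⁻¹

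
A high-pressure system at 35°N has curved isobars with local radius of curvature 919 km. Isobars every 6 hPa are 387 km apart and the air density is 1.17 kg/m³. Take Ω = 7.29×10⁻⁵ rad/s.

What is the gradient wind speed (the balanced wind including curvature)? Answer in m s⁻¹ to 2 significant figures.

22 m s⁻¹

Coriolis parameter at 35°N:
f = 2Ω sin φ = 2 × 7.29×10⁻⁵ × sin 35° = 8.36×10⁻⁵ s⁻¹
Pressure gradient: |∂P/∂n| = 600 Pa / 387000 m = 1.55×10⁻³ Pa/m
Geostrophic speed: V_g = |∂P/∂n|/(fρ) = 1.55×10⁻³/(8.36×10⁻⁵ × 1.17) = 15.8 m/s
Around a high, pressure-gradient force acts outward with centrifugal, so Coriolis balances both:
fV = (1/ρ)|∂P/∂n| + V²/R  →  V² − fR·V + fR·V_g = 0
With fR = 8.36×10⁻⁵ × 919×10³ m = 76.9 m/s:
V = [fR − √((fR)² − 4 fR V_g)]/2 = [76.9 − √(76.9² − 4×76.9×15.8)]/2 = 22.3 m/s
Supergeostrophic (V > V_g = 15.8 m/s), as expected around a high.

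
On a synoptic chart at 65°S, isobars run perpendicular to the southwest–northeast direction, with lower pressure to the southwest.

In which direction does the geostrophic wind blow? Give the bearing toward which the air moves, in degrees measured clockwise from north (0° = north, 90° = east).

135°

The pressure-gradient force points toward the southwest (bearing 225°).
Geostrophic balance: in the Southern Hemisphere the Coriolis force deflects motion to the left, so the geostrophic wind blows 90° to the left of the pressure-gradient force (low pressure on the right).
Rotating 225° by 90° counterclockwise gives 135° — the wind blows toward the southeast.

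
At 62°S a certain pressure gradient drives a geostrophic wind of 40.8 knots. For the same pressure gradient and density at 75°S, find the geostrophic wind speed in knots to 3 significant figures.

With the same pressure gradient and density, V_g ∝ 1/f ∝ 1/sin φ.
V₂ = V₁ · sin φ₁ / sin φ₂ = 40.8 × sin 62° / sin 75°
V₂ = 40.8 × 0.8829/0.9659 = 37.3 knots

37.3 knots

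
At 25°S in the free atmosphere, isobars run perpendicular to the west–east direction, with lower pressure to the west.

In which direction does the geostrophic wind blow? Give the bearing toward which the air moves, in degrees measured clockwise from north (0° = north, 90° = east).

The pressure-gradient force points toward the west (bearing 270°).
Geostrophic balance: in the Southern Hemisphere the Coriolis force deflects motion to the left, so the geostrophic wind blows 90° to the left of the pressure-gradient force (low pressure on the right).
Rotating 270° by 90° counterclockwise gives 180° — the wind blows toward the south.

180°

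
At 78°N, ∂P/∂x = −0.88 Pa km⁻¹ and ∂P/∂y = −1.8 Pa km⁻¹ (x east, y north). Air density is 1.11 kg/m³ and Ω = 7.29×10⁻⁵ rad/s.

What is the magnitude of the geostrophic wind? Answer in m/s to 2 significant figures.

13 m/s

Coriolis parameter at 78°N:
f = 2Ω sin φ = 2 × 7.29×10⁻⁵ × sin 78° = 1.43×10⁻⁴ s⁻¹
Component geostrophic relations (x east, y north):
u_g = −(1/(fρ)) ∂P/∂y,  v_g = (1/(fρ)) ∂P/∂x
u_g = −(−1.8×10⁻³)/(1.43×10⁻⁴ × 1.11) = 11.4 m/s;  v_g = (−0.88×10⁻³)/(1.43×10⁻⁴ × 1.11) = −5.56 m/s
|V_g| = √(u_g² + v_g²) = 12.7 m/s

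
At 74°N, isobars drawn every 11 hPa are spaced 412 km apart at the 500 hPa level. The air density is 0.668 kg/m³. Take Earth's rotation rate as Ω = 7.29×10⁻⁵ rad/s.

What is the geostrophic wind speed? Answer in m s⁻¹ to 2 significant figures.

Coriolis parameter at 74°N:
f = 2Ω sin φ = 2 × 7.29×10⁻⁵ × sin 74° = 1.40×10⁻⁴ s⁻¹
Pressure gradient: |∂P/∂n| = 1100 Pa / 412000 m = 2.67×10⁻³ Pa/m
Geostrophic balance (pressure-gradient force = Coriolis force):
V_g = (1/(fρ)) |∂P/∂n| = 2.67×10⁻³ / (1.40×10⁻⁴ × 0.668) = 28.5 m/s

29 m s⁻¹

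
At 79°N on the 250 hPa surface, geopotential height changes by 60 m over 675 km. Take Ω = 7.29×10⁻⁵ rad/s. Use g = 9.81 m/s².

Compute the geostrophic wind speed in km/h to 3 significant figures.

21.9 km/h

Coriolis parameter at 79°N:
f = 2Ω sin φ = 2 × 7.29×10⁻⁵ × sin 79° = 1.43×10⁻⁴ s⁻¹
Height gradient: |∂Z/∂n| = 60 m / 675000 m = 8.89×10⁻⁵
On a pressure surface, geostrophic balance gives V_g = (g/f)|∂Z/∂n|:
V_g = 9.81 × 8.89×10⁻⁵ / 1.43×10⁻⁴ = 6.09 m/s
Converting: 6.09 m/s × 3.6 = 21.9 km/h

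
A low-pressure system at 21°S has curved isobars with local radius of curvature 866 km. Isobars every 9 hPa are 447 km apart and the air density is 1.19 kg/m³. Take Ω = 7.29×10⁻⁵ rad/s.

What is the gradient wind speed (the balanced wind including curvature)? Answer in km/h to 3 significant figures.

78.6 km/h

Coriolis parameter at 21°S:
f = 2Ω sin φ = 2 × 7.29×10⁻⁵ × sin 21° = 5.23×10⁻⁵ s⁻¹
Pressure gradient: |∂P/∂n| = 900 Pa / 447000 m = 2.01×10⁻³ Pa/m
Geostrophic speed: V_g = |∂P/∂n|/(fρ) = 2.01×10⁻³/(5.23×10⁻⁵ × 1.19) = 32.4 m/s
Around a low, centrifugal force acts outward with Coriolis, so pressure-gradient force balances both:
(1/ρ)|∂P/∂n| = fV + V²/R  →  V² + fR·V − fR·V_g = 0
With fR = 5.23×10⁻⁵ × 866×10³ m = 45.2 m/s:
V = [−fR + √((fR)² + 4 fR V_g)]/2 = [−45.2 + √(45.2² + 4×45.2×32.4)]/2 = 21.8 m/s
Subgeostrophic (V < V_g = 32.4 m/s), as expected around a low.
Converting: 21.8 m/s × 3.6 = 78.6 km/h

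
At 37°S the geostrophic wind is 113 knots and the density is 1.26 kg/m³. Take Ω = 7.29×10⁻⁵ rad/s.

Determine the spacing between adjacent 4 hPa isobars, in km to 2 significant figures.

Coriolis parameter at 37°S:
f = 2Ω sin φ = 2 × 7.29×10⁻⁵ × sin 37° = 8.77×10⁻⁵ s⁻¹
Wind speed in SI: 113 knots = 58.1 m/s
Geostrophic balance rearranged: |∂P/∂n| = f ρ V_g
|∂P/∂n| = 8.77×10⁻⁵ × 1.26 × 58.1 = 6.43×10⁻³ Pa/m
Isobar spacing: Δn = ΔP/|∂P/∂n| = 400 Pa / 6.43×10⁻³ Pa/m = 62238 m ≈ 62 km

62 km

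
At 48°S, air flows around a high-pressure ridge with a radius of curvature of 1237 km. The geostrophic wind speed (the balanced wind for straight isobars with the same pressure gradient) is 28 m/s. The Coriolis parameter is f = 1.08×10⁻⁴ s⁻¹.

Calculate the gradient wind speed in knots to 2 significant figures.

78 knots

Around a high, pressure-gradient force acts outward with centrifugal, so Coriolis balances both:
fV = (1/ρ)|∂P/∂n| + V²/R  →  V² − fR·V + fR·V_g = 0
With fR = 1.08×10⁻⁴ × 1237×10³ m = 134 m/s:
V = [fR − √((fR)² − 4 fR V_g)]/2 = [134 − √(134² − 4×134×28)]/2 = 39.9 m/s
Supergeostrophic (V > V_g = 28 m/s), as expected around a high.
Converting: 39.9 m/s × 1.944 = 78 knots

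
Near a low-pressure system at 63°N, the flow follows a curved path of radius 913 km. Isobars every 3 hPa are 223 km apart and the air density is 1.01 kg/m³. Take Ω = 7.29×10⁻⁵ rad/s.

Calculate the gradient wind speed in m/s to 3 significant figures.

Coriolis parameter at 63°N:
f = 2Ω sin φ = 2 × 7.29×10⁻⁵ × sin 63° = 1.30×10⁻⁴ s⁻¹
Pressure gradient: |∂P/∂n| = 300 Pa / 223000 m = 1.35×10⁻³ Pa/m
Geostrophic speed: V_g = |∂P/∂n|/(fρ) = 1.35×10⁻³/(1.30×10⁻⁴ × 1.01) = 10.3 m/s
Around a low, centrifugal force acts outward with Coriolis, so pressure-gradient force balances both:
(1/ρ)|∂P/∂n| = fV + V²/R  →  V² + fR·V − fR·V_g = 0
With fR = 1.30×10⁻⁴ × 913×10³ m = 119 m/s:
V = [−fR + √((fR)² + 4 fR V_g)]/2 = [−119 + √(119² + 4×119×10.3)]/2 = 9.49 m/s
Subgeostrophic (V < V_g = 10.3 m/s), as expected around a low.

9.49 m/s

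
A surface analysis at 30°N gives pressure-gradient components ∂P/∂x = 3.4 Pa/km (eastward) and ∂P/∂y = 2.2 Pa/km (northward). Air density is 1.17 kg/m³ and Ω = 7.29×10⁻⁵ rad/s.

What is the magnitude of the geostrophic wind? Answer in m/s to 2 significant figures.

Coriolis parameter at 30°N:
f = 2Ω sin φ = 2 × 7.29×10⁻⁵ × sin 30° = 7.29×10⁻⁵ s⁻¹
Component geostrophic relations (x east, y north):
u_g = −(1/(fρ)) ∂P/∂y,  v_g = (1/(fρ)) ∂P/∂x
u_g = −(2.2×10⁻³)/(7.29×10⁻⁵ × 1.17) = −25.8 m/s;  v_g = (3.4×10⁻³)/(7.29×10⁻⁵ × 1.17) = 39.9 m/s
|V_g| = √(u_g² + v_g²) = 47.5 m/s

47 m/s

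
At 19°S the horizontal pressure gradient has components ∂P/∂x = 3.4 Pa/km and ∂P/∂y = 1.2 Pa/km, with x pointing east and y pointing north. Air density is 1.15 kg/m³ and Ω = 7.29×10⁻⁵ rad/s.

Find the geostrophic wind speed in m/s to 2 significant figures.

Coriolis parameter at 19°S:
f = 2Ω sin φ = 2 × 7.29×10⁻⁵ × sin 19° = 4.75×10⁻⁵ s⁻¹
In the Southern Hemisphere f is negative: f = −4.75×10⁻⁵ s⁻¹.
Component geostrophic relations (x east, y north):
u_g = −(1/(fρ)) ∂P/∂y,  v_g = (1/(fρ)) ∂P/∂x
u_g = −(1.2×10⁻³)/(−4.75×10⁻⁵ × 1.15) = 22.0 m/s;  v_g = (3.4×10⁻³)/(−4.75×10⁻⁵ × 1.15) = −62.3 m/s
|V_g| = √(u_g² + v_g²) = 66.1 m/s

66 m/s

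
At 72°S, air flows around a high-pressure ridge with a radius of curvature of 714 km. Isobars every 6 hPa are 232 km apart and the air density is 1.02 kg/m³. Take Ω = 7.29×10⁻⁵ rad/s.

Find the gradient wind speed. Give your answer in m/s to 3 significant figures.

24.2 m/s

Coriolis parameter at 72°S:
f = 2Ω sin φ = 2 × 7.29×10⁻⁵ × sin 72° = 1.39×10⁻⁴ s⁻¹
Pressure gradient: |∂P/∂n| = 600 Pa / 232000 m = 2.59×10⁻³ Pa/m
Geostrophic speed: V_g = |∂P/∂n|/(fρ) = 2.59×10⁻³/(1.39×10⁻⁴ × 1.02) = 18.3 m/s
Around a high, pressure-gradient force acts outward with centrifugal, so Coriolis balances both:
fV = (1/ρ)|∂P/∂n| + V²/R  →  V² − fR·V + fR·V_g = 0
With fR = 1.39×10⁻⁴ × 714×10³ m = 99.0 m/s:
V = [fR − √((fR)² − 4 fR V_g)]/2 = [99.0 − √(99.0² − 4×99.0×18.3)]/2 = 24.2 m/s
Supergeostrophic (V > V_g = 18.3 m/s), as expected around a high.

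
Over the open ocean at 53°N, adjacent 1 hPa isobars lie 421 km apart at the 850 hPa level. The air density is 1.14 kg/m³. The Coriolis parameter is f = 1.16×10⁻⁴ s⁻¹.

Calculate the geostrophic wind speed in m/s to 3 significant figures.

1.80 m/s

Pressure gradient: |∂P/∂n| = 100 Pa / 421000 m = 2.38×10⁻⁴ Pa/m
Geostrophic balance (pressure-gradient force = Coriolis force):
V_g = (1/(fρ)) |∂P/∂n| = 2.38×10⁻⁴ / (1.16×10⁻⁴ × 1.14) = 1.80 m/s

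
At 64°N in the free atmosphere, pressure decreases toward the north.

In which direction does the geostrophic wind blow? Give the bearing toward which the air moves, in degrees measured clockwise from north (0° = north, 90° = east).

090°

The pressure-gradient force points toward the north (bearing 000°).
Geostrophic balance: in the Northern Hemisphere the Coriolis force deflects motion to the right, so the geostrophic wind blows 90° to the right of the pressure-gradient force (low pressure on the left).
Rotating 000° by 90° clockwise gives 090° — the wind blows toward the east.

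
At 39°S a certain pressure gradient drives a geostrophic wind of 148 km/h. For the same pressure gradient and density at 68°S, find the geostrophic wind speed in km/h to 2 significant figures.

With the same pressure gradient and density, V_g ∝ 1/f ∝ 1/sin φ.
V₂ = V₁ · sin φ₁ / sin φ₂ = 148 × sin 39° / sin 68°
V₂ = 148 × 0.6293/0.9272 = 100 km/h

100 km/h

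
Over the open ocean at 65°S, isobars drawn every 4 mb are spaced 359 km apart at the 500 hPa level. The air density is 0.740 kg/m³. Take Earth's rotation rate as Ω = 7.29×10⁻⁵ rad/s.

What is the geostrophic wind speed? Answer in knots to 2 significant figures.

Coriolis parameter at 65°S:
f = 2Ω sin φ = 2 × 7.29×10⁻⁵ × sin 65° = 1.32×10⁻⁴ s⁻¹
Pressure gradient: |∂P/∂n| = 400 Pa / 359000 m = 1.11×10⁻³ Pa/m
Geostrophic balance (pressure-gradient force = Coriolis force):
V_g = (1/(fρ)) |∂P/∂n| = 1.11×10⁻³ / (1.32×10⁻⁴ × 0.740) = 11.4 m/s
Converting: 11.4 m/s × 1.944 = 22 knots

22 knots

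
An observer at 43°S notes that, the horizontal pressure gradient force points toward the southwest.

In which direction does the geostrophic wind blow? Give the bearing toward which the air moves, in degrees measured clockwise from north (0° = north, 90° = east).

The pressure-gradient force points toward the southwest (bearing 225°).
Geostrophic balance: in the Southern Hemisphere the Coriolis force deflects motion to the left, so the geostrophic wind blows 90° to the left of the pressure-gradient force (low pressure on the right).
Rotating 225° by 90° counterclockwise gives 135° — the wind blows toward the southeast.

135°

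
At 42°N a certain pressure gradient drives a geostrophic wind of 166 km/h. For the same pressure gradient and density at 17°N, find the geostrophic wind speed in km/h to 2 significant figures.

380 km/h

With the same pressure gradient and density, V_g ∝ 1/f ∝ 1/sin φ.
V₂ = V₁ · sin φ₁ / sin φ₂ = 166 × sin 42° / sin 17°
V₂ = 166 × 0.6691/0.2924 = 380 km/h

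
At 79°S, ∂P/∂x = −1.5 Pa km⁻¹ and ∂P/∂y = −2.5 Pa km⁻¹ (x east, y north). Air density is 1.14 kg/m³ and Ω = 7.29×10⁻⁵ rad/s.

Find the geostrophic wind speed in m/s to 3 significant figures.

17.9 m/s

Coriolis parameter at 79°S:
f = 2Ω sin φ = 2 × 7.29×10⁻⁵ × sin 79° = 1.43×10⁻⁴ s⁻¹
In the Southern Hemisphere f is negative: f = −1.43×10⁻⁴ s⁻¹.
Component geostrophic relations (x east, y north):
u_g = −(1/(fρ)) ∂P/∂y,  v_g = (1/(fρ)) ∂P/∂x
u_g = −(−2.5×10⁻³)/(−1.43×10⁻⁴ × 1.14) = −15.3 m/s;  v_g = (−1.5×10⁻³)/(−1.43×10⁻⁴ × 1.14) = 9.19 m/s
|V_g| = √(u_g² + v_g²) = 17.9 m/s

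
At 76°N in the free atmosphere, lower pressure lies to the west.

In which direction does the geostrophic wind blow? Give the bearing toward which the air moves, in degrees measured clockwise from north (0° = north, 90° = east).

000°

The pressure-gradient force points toward the west (bearing 270°).
Geostrophic balance: in the Northern Hemisphere the Coriolis force deflects motion to the right, so the geostrophic wind blows 90° to the right of the pressure-gradient force (low pressure on the left).
Rotating 270° by 90° clockwise gives 000° — the wind blows toward the north.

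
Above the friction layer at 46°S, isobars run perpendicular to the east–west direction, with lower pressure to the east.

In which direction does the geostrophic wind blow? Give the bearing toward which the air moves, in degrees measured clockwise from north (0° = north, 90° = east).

The pressure-gradient force points toward the east (bearing 090°).
Geostrophic balance: in the Southern Hemisphere the Coriolis force deflects motion to the left, so the geostrophic wind blows 90° to the left of the pressure-gradient force (low pressure on the right).
Rotating 090° by 90° counterclockwise gives 000° — the wind blows toward the north.

000°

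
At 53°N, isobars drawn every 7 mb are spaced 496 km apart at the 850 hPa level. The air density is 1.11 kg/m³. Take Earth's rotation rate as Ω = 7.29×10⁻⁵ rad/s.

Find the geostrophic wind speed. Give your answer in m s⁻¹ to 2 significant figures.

11 m s⁻¹

Coriolis parameter at 53°N:
f = 2Ω sin φ = 2 × 7.29×10⁻⁵ × sin 53° = 1.16×10⁻⁴ s⁻¹
Pressure gradient: |∂P/∂n| = 700 Pa / 496000 m = 1.41×10⁻³ Pa/m
Geostrophic balance (pressure-gradient force = Coriolis force):
V_g = (1/(fρ)) |∂P/∂n| = 1.41×10⁻³ / (1.16×10⁻⁴ × 1.11) = 10.9 m/s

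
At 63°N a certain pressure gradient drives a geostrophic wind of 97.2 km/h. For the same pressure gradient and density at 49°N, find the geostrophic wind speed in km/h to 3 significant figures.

With the same pressure gradient and density, V_g ∝ 1/f ∝ 1/sin φ.
V₂ = V₁ · sin φ₁ / sin φ₂ = 97.2 × sin 63° / sin 49°
V₂ = 97.2 × 0.8910/0.7547 = 115 km/h

115 km/h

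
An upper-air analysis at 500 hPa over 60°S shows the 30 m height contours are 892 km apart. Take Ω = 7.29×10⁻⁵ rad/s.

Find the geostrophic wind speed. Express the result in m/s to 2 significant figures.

Coriolis parameter at 60°S:
f = 2Ω sin φ = 2 × 7.29×10⁻⁵ × sin 60° = 1.26×10⁻⁴ s⁻¹
Height gradient: |∂Z/∂n| = 30 m / 892000 m = 3.36×10⁻⁵
On a pressure surface, geostrophic balance gives V_g = (g/f)|∂Z/∂n|:
V_g = 9.81 × 3.36×10⁻⁵ / 1.26×10⁻⁴ = 2.61 m/s

2.6 m/s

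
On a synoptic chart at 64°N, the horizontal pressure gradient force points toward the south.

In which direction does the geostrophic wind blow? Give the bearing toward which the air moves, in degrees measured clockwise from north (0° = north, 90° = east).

The pressure-gradient force points toward the south (bearing 180°).
Geostrophic balance: in the Northern Hemisphere the Coriolis force deflects motion to the right, so the geostrophic wind blows 90° to the right of the pressure-gradient force (low pressure on the left).
Rotating 180° by 90° clockwise gives 270° — the wind blows toward the west.

270°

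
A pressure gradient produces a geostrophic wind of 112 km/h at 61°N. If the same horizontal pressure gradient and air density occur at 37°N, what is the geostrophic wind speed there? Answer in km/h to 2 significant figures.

160 km/h

With the same pressure gradient and density, V_g ∝ 1/f ∝ 1/sin φ.
V₂ = V₁ · sin φ₁ / sin φ₂ = 112 × sin 61° / sin 37°
V₂ = 112 × 0.8746/0.6018 = 160 km/h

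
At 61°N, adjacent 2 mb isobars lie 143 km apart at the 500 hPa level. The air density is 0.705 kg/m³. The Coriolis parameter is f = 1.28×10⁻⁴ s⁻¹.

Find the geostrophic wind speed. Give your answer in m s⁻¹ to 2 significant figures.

Pressure gradient: |∂P/∂n| = 200 Pa / 143000 m = 1.40×10⁻³ Pa/m
Geostrophic balance (pressure-gradient force = Coriolis force):
V_g = (1/(fρ)) |∂P/∂n| = 1.40×10⁻³ / (1.28×10⁻⁴ × 0.705) = 15.5 m/s

15 m s⁻¹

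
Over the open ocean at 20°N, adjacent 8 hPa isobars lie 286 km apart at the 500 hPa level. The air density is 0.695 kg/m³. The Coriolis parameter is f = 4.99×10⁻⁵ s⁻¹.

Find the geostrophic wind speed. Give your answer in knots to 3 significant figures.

157 knots

Pressure gradient: |∂P/∂n| = 800 Pa / 286000 m = 2.80×10⁻³ Pa/m
Geostrophic balance (pressure-gradient force = Coriolis force):
V_g = (1/(fρ)) |∂P/∂n| = 2.80×10⁻³ / (4.99×10⁻⁵ × 0.695) = 80.7 m/s
Converting: 80.7 m/s × 1.944 = 157 knots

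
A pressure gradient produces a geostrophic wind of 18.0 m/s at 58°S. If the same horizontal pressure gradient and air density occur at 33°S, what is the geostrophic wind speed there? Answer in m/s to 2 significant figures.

28 m/s

With the same pressure gradient and density, V_g ∝ 1/f ∝ 1/sin φ.
V₂ = V₁ · sin φ₁ / sin φ₂ = 18.0 × sin 58° / sin 33°
V₂ = 18.0 × 0.8480/0.5446 = 28 m/s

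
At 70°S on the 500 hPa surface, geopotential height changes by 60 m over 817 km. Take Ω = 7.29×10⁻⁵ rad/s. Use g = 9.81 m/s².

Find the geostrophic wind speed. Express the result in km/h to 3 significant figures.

18.9 km/h

Coriolis parameter at 70°S:
f = 2Ω sin φ = 2 × 7.29×10⁻⁵ × sin 70° = 1.37×10⁻⁴ s⁻¹
Height gradient: |∂Z/∂n| = 60 m / 817000 m = 7.34×10⁻⁵
On a pressure surface, geostrophic balance gives V_g = (g/f)|∂Z/∂n|:
V_g = 9.81 × 7.34×10⁻⁵ / 1.37×10⁻⁴ = 5.26 m/s
Converting: 5.26 m/s × 3.6 = 18.9 km/h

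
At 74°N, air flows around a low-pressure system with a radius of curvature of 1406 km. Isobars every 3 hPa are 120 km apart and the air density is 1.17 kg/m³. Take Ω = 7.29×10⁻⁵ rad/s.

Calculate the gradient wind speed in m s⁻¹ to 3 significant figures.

Coriolis parameter at 74°N:
f = 2Ω sin φ = 2 × 7.29×10⁻⁵ × sin 74° = 1.40×10⁻⁴ s⁻¹
Pressure gradient: |∂P/∂n| = 300 Pa / 120000 m = 2.50×10⁻³ Pa/m
Geostrophic speed: V_g = |∂P/∂n|/(fρ) = 2.50×10⁻³/(1.40×10⁻⁴ × 1.17) = 15.2 m/s
Around a low, centrifugal force acts outward with Coriolis, so pressure-gradient force balances both:
(1/ρ)|∂P/∂n| = fV + V²/R  →  V² + fR·V − fR·V_g = 0
With fR = 1.40×10⁻⁴ × 1406×10³ m = 197 m/s:
V = [−fR + √((fR)² + 4 fR V_g)]/2 = [−197 + √(197² + 4×197×15.2)]/2 = 14.2 m/s
Subgeostrophic (V < V_g = 15.2 m/s), as expected around a low.

14.2 m s⁻¹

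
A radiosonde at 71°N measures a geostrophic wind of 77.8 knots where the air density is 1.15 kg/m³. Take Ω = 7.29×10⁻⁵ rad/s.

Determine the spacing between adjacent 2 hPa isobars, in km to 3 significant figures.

Coriolis parameter at 71°N:
f = 2Ω sin φ = 2 × 7.29×10⁻⁵ × sin 71° = 1.38×10⁻⁴ s⁻¹
Wind speed in SI: 77.8 knots = 40.0 m/s
Geostrophic balance rearranged: |∂P/∂n| = f ρ V_g
|∂P/∂n| = 1.38×10⁻⁴ × 1.15 × 40.0 = 6.35×10⁻³ Pa/m
Isobar spacing: Δn = ΔP/|∂P/∂n| = 200 Pa / 6.35×10⁻³ Pa/m = 31520 m ≈ 31.5 km

31.5 km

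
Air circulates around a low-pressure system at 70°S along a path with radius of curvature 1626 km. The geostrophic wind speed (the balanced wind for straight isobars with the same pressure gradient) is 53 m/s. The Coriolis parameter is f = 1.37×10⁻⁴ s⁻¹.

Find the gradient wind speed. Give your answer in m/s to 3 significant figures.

44.2 m/s

Around a low, centrifugal force acts outward with Coriolis, so pressure-gradient force balances both:
(1/ρ)|∂P/∂n| = fV + V²/R  →  V² + fR·V − fR·V_g = 0
With fR = 1.37×10⁻⁴ × 1626×10³ m = 223 m/s:
V = [−fR + √((fR)² + 4 fR V_g)]/2 = [−223 + √(223² + 4×223×53)]/2 = 44.2 m/s
Subgeostrophic (V < V_g = 53 m/s), as expected around a low.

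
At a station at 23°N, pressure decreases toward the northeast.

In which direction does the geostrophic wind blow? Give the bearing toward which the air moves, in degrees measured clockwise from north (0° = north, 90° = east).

135°

The pressure-gradient force points toward the northeast (bearing 045°).
Geostrophic balance: in the Northern Hemisphere the Coriolis force deflects motion to the right, so the geostrophic wind blows 90° to the right of the pressure-gradient force (low pressure on the left).
Rotating 045° by 90° clockwise gives 135° — the wind blows toward the southeast.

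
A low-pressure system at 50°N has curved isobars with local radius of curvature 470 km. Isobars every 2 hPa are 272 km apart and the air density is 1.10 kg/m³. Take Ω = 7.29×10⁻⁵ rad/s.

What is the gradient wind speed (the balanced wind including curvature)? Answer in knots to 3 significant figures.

Coriolis parameter at 50°N:
f = 2Ω sin φ = 2 × 7.29×10⁻⁵ × sin 50° = 1.12×10⁻⁴ s⁻¹
Pressure gradient: |∂P/∂n| = 200 Pa / 272000 m = 7.35×10⁻⁴ Pa/m
Geostrophic speed: V_g = |∂P/∂n|/(fρ) = 7.35×10⁻⁴/(1.12×10⁻⁴ × 1.10) = 5.98 m/s
Around a low, centrifugal force acts outward with Coriolis, so pressure-gradient force balances both:
(1/ρ)|∂P/∂n| = fV + V²/R  →  V² + fR·V − fR·V_g = 0
With fR = 1.12×10⁻⁴ × 470×10³ m = 52.5 m/s:
V = [−fR + √((fR)² + 4 fR V_g)]/2 = [−52.5 + √(52.5² + 4×52.5×5.98)]/2 = 5.42 m/s
Subgeostrophic (V < V_g = 5.98 m/s), as expected around a low.
Converting: 5.42 m/s × 1.944 = 10.5 knots

10.5 knots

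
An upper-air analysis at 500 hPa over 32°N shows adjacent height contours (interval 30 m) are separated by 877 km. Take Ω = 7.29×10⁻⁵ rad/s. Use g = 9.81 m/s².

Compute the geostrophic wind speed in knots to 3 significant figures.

Coriolis parameter at 32°N:
f = 2Ω sin φ = 2 × 7.29×10⁻⁵ × sin 32° = 7.73×10⁻⁵ s⁻¹
Height gradient: |∂Z/∂n| = 30 m / 877000 m = 3.42×10⁻⁵
On a pressure surface, geostrophic balance gives V_g = (g/f)|∂Z/∂n|:
V_g = 9.81 × 3.42×10⁻⁵ / 7.73×10⁻⁵ = 4.34 m/s
Converting: 4.34 m/s × 1.944 = 8.44 knots

8.44 knots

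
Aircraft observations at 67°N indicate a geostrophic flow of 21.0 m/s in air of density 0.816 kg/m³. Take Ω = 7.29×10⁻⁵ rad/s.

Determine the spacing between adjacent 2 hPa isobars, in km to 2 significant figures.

87 km

Coriolis parameter at 67°N:
f = 2Ω sin φ = 2 × 7.29×10⁻⁵ × sin 67° = 1.34×10⁻⁴ s⁻¹
Geostrophic balance rearranged: |∂P/∂n| = f ρ V_g
|∂P/∂n| = 1.34×10⁻⁴ × 0.816 × 21.0 = 2.30×10⁻³ Pa/m
Isobar spacing: Δn = ΔP/|∂P/∂n| = 200 Pa / 2.30×10⁻³ Pa/m = 86963 m ≈ 87 km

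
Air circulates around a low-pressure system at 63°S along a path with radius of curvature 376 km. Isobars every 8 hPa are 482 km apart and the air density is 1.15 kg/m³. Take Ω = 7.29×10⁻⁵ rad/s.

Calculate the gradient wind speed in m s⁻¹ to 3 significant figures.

Coriolis parameter at 63°S:
f = 2Ω sin φ = 2 × 7.29×10⁻⁵ × sin 63° = 1.30×10⁻⁴ s⁻¹
Pressure gradient: |∂P/∂n| = 800 Pa / 482000 m = 1.66×10⁻³ Pa/m
Geostrophic speed: V_g = |∂P/∂n|/(fρ) = 1.66×10⁻³/(1.30×10⁻⁴ × 1.15) = 11.1 m/s
Around a low, centrifugal force acts outward with Coriolis, so pressure-gradient force balances both:
(1/ρ)|∂P/∂n| = fV + V²/R  →  V² + fR·V − fR·V_g = 0
With fR = 1.30×10⁻⁴ × 376×10³ m = 48.8 m/s:
V = [−fR + √((fR)² + 4 fR V_g)]/2 = [−48.8 + √(48.8² + 4×48.8×11.1)]/2 = 9.33 m/s
Subgeostrophic (V < V_g = 11.1 m/s), as expected around a low.

9.33 m s⁻¹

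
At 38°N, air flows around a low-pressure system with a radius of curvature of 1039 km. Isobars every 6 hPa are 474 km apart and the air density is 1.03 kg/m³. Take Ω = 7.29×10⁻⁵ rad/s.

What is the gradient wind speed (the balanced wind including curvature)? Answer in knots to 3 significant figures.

23.6 knots

Coriolis parameter at 38°N:
f = 2Ω sin φ = 2 × 7.29×10⁻⁵ × sin 38° = 8.98×10⁻⁵ s⁻¹
Pressure gradient: |∂P/∂n| = 600 Pa / 474000 m = 1.27×10⁻³ Pa/m
Geostrophic speed: V_g = |∂P/∂n|/(fρ) = 1.27×10⁻³/(8.98×10⁻⁵ × 1.03) = 13.7 m/s
Around a low, centrifugal force acts outward with Coriolis, so pressure-gradient force balances both:
(1/ρ)|∂P/∂n| = fV + V²/R  →  V² + fR·V − fR·V_g = 0
With fR = 8.98×10⁻⁵ × 1039×10³ m = 93.3 m/s:
V = [−fR + √((fR)² + 4 fR V_g)]/2 = [−93.3 + √(93.3² + 4×93.3×13.7)]/2 = 12.1 m/s
Subgeostrophic (V < V_g = 13.7 m/s), as expected around a low.
Converting: 12.1 m/s × 1.944 = 23.6 knots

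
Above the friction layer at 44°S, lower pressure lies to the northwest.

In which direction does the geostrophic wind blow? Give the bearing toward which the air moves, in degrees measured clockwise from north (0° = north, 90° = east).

225°

The pressure-gradient force points toward the northwest (bearing 315°).
Geostrophic balance: in the Southern Hemisphere the Coriolis force deflects motion to the left, so the geostrophic wind blows 90° to the left of the pressure-gradient force (low pressure on the right).
Rotating 315° by 90° counterclockwise gives 225° — the wind blows toward the southwest.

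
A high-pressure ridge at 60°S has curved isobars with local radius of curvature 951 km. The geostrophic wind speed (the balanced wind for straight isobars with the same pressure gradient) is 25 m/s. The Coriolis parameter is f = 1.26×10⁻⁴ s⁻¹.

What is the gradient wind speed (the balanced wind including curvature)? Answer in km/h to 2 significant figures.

Around a high, pressure-gradient force acts outward with centrifugal, so Coriolis balances both:
fV = (1/ρ)|∂P/∂n| + V²/R  →  V² − fR·V + fR·V_g = 0
With fR = 1.26×10⁻⁴ × 951×10³ m = 120 m/s:
V = [fR − √((fR)² − 4 fR V_g)]/2 = [120 − √(120² − 4×120×25)]/2 = 35.5 m/s
Supergeostrophic (V > V_g = 25 m/s), as expected around a high.
Converting: 35.5 m/s × 3.6 = 130 km/h

130 km/h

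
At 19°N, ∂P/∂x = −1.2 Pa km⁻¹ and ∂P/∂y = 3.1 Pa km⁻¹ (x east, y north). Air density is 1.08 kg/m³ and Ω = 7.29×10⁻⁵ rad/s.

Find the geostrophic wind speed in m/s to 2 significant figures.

Coriolis parameter at 19°N:
f = 2Ω sin φ = 2 × 7.29×10⁻⁵ × sin 19° = 4.75×10⁻⁵ s⁻¹
Component geostrophic relations (x east, y north):
u_g = −(1/(fρ)) ∂P/∂y,  v_g = (1/(fρ)) ∂P/∂x
u_g = −(3.1×10⁻³)/(4.75×10⁻⁵ × 1.08) = −60.5 m/s;  v_g = (−1.2×10⁻³)/(4.75×10⁻⁵ × 1.08) = −23.4 m/s
|V_g| = √(u_g² + v_g²) = 64.8 m/s

65 m/s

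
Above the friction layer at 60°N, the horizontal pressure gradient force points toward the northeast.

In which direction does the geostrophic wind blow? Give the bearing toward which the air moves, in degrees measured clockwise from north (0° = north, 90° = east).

135°

The pressure-gradient force points toward the northeast (bearing 045°).
Geostrophic balance: in the Northern Hemisphere the Coriolis force deflects motion to the right, so the geostrophic wind blows 90° to the right of the pressure-gradient force (low pressure on the left).
Rotating 045° by 90° clockwise gives 135° — the wind blows toward the southeast.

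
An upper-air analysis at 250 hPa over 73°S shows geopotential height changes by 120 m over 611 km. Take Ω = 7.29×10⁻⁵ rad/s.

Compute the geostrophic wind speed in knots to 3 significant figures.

26.9 knots

Coriolis parameter at 73°S:
f = 2Ω sin φ = 2 × 7.29×10⁻⁵ × sin 73° = 1.39×10⁻⁴ s⁻¹
Height gradient: |∂Z/∂n| = 120 m / 611000 m = 1.96×10⁻⁴
On a pressure surface, geostrophic balance gives V_g = (g/f)|∂Z/∂n|:
V_g = 9.81 × 1.96×10⁻⁴ / 1.39×10⁻⁴ = 13.8 m/s
Converting: 13.8 m/s × 1.944 = 26.9 knots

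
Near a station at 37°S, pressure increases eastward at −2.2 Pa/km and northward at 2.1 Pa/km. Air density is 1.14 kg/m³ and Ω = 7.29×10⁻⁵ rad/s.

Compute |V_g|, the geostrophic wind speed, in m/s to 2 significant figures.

30 m/s

Coriolis parameter at 37°S:
f = 2Ω sin φ = 2 × 7.29×10⁻⁵ × sin 37° = 8.77×10⁻⁵ s⁻¹
In the Southern Hemisphere f is negative: f = −8.77×10⁻⁵ s⁻¹.
Component geostrophic relations (x east, y north):
u_g = −(1/(fρ)) ∂P/∂y,  v_g = (1/(fρ)) ∂P/∂x
u_g = −(2.1×10⁻³)/(−8.77×10⁻⁵ × 1.14) = 21.0 m/s;  v_g = (−2.2×10⁻³)/(−8.77×10⁻⁵ × 1.14) = 22.0 m/s
|V_g| = √(u_g² + v_g²) = 30.4 m/s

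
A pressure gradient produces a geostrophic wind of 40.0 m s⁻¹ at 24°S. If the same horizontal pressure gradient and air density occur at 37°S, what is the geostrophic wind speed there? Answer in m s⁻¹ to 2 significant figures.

27 m s⁻¹

With the same pressure gradient and density, V_g ∝ 1/f ∝ 1/sin φ.
V₂ = V₁ · sin φ₁ / sin φ₂ = 40.0 × sin 24° / sin 37°
V₂ = 40.0 × 0.4067/0.6018 = 27 m s⁻¹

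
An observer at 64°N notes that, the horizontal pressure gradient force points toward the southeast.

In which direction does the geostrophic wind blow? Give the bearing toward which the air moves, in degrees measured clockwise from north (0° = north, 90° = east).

The pressure-gradient force points toward the southeast (bearing 135°).
Geostrophic balance: in the Northern Hemisphere the Coriolis force deflects motion to the right, so the geostrophic wind blows 90° to the right of the pressure-gradient force (low pressure on the left).
Rotating 135° by 90° clockwise gives 225° — the wind blows toward the southwest.

225°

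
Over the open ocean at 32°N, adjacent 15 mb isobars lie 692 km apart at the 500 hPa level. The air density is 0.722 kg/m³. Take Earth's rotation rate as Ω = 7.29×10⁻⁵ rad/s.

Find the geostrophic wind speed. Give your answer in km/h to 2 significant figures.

140 km/h

Coriolis parameter at 32°N:
f = 2Ω sin φ = 2 × 7.29×10⁻⁵ × sin 32° = 7.73×10⁻⁵ s⁻¹
Pressure gradient: |∂P/∂n| = 1500 Pa / 692000 m = 2.17×10⁻³ Pa/m
Geostrophic balance (pressure-gradient force = Coriolis force):
V_g = (1/(fρ)) |∂P/∂n| = 2.17×10⁻³ / (7.73×10⁻⁵ × 0.722) = 38.9 m/s
Converting: 38.9 m/s × 3.6 = 140 km/h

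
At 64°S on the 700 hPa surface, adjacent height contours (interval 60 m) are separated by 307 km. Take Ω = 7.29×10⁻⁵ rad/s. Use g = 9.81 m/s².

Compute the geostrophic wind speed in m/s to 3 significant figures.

14.6 m/s

Coriolis parameter at 64°S:
f = 2Ω sin φ = 2 × 7.29×10⁻⁵ × sin 64° = 1.31×10⁻⁴ s⁻¹
Height gradient: |∂Z/∂n| = 60 m / 307000 m = 1.95×10⁻⁴
On a pressure surface, geostrophic balance gives V_g = (g/f)|∂Z/∂n|:
V_g = 9.81 × 1.95×10⁻⁴ / 1.31×10⁻⁴ = 14.6 m/s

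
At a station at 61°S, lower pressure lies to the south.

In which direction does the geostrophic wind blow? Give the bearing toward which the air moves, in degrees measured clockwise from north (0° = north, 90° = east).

The pressure-gradient force points toward the south (bearing 180°).
Geostrophic balance: in the Southern Hemisphere the Coriolis force deflects motion to the left, so the geostrophic wind blows 90° to the left of the pressure-gradient force (low pressure on the right).
Rotating 180° by 90° counterclockwise gives 090° — the wind blows toward the east.

090°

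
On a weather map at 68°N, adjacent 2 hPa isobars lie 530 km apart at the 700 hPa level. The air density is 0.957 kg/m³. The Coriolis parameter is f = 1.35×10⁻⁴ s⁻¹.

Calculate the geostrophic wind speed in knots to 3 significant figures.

Pressure gradient: |∂P/∂n| = 200 Pa / 530000 m = 3.77×10⁻⁴ Pa/m
Geostrophic balance (pressure-gradient force = Coriolis force):
V_g = (1/(fρ)) |∂P/∂n| = 3.77×10⁻⁴ / (1.35×10⁻⁴ × 0.957) = 2.92 m/s
Converting: 2.92 m/s × 1.944 = 5.68 knots

5.68 knots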